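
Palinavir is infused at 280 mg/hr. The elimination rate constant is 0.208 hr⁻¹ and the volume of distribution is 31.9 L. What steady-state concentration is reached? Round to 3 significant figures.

CL = k · V = 0.208 × 31.9 = 6.635 L/hr
Css = rate / CL = 280 / 6.635 ≈ 42.2 mg/L

42.2 mg/L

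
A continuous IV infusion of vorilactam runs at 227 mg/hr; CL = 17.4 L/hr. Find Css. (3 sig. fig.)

Css = infusion rate / CL = 227 / 17.4 ≈ 13.0 µg/mL

13.0 µg/mL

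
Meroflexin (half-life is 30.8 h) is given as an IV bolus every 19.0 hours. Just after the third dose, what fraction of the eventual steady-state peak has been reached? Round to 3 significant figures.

0.723

k = ln 2 / 30.8 = 0.02250 h⁻¹
f_n = 1 − e^(−nkτ) = 1 − e^(−3 × 0.02250 × 19.0) = 1 − e^(−1.283) = 1 − 0.2773 ≈ 0.723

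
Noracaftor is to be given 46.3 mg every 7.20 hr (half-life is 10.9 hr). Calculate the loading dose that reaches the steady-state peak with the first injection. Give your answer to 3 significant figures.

126 mg

k = ln 2 / 10.9 = 0.06359 hr⁻¹
Accumulation ratio R = 1 / (1 − e^(−kτ)) = 1 / (1 − e^(−0.06359×7.20)) = 1 / (1 − 0.6326) = 2.722
Loading dose = maintenance dose × R = 46.3 × 2.722 ≈ 126 mg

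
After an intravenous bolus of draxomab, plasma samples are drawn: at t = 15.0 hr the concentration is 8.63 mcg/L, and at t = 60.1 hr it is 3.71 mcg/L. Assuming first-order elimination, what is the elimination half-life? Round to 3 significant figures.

37.0 hours

k = ln(C₁/C₂) / (t₂ − t₁) = ln(8.63/3.71) / (60.1 − 15.0)
  = 0.8442 / 45.10 = 0.01872 hr⁻¹
t½ = ln 2 / k = ln 2 / 0.01872 ≈ 37.0 hours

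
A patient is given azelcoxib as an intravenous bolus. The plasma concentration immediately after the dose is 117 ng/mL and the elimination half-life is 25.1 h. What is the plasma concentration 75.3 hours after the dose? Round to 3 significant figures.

14.6 ng/mL

k = ln 2 / 25.1 = 0.02762 h⁻¹
C(t) = C₀ e^(−kt) = 117 × e^(−0.02762 × 75.3) = 117 × e^(−2.079) = 117 × 0.1250 ≈ 14.6 ng/mL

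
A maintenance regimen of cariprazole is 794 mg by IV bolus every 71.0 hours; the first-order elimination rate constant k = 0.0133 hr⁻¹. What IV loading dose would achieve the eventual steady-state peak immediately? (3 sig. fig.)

Accumulation ratio R = 1 / (1 − e^(−kτ)) = 1 / (1 − e^(−0.01330×71.0)) = 1 / (1 − 0.3890) = 1.637
Loading dose = maintenance dose × R = 794 × 1.637 ≈ 1300 mg

1300 mg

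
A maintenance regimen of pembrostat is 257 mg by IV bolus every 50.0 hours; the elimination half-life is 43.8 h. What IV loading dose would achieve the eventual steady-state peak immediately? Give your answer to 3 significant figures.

470 mg

k = ln 2 / 43.8 = 0.01583 h⁻¹
Accumulation ratio R = 1 / (1 − e^(−kτ)) = 1 / (1 − e^(−0.01583×50.0)) = 1 / (1 − 0.4533) = 1.829
Loading dose = maintenance dose × R = 257 × 1.829 ≈ 470 mg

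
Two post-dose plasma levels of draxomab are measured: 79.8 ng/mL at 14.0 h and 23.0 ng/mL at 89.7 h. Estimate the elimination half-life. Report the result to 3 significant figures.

k = ln(C₁/C₂) / (t₂ − t₁) = ln(79.8/23.0) / (89.7 − 14.0)
  = 1.244 / 75.70 = 0.01643 h⁻¹
t½ = ln 2 / k = ln 2 / 0.01643 ≈ 42.2 hours

42.2 hours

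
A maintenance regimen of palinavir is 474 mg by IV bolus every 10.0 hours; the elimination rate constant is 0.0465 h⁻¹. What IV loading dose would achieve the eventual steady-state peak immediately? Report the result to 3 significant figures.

Accumulation ratio R = 1 / (1 − e^(−kτ)) = 1 / (1 − e^(−0.04650×10.0)) = 1 / (1 − 0.6281) = 2.689
Loading dose = maintenance dose × R = 474 × 2.689 ≈ 1270 mg

1270 mg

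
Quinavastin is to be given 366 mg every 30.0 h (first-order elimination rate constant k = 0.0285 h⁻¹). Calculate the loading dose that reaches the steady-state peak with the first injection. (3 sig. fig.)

Accumulation ratio R = 1 / (1 − e^(−kτ)) = 1 / (1 − e^(−0.02850×30.0)) = 1 / (1 − 0.4253) = 1.740
Loading dose = maintenance dose × R = 366 × 1.740 ≈ 637 mg

637 mg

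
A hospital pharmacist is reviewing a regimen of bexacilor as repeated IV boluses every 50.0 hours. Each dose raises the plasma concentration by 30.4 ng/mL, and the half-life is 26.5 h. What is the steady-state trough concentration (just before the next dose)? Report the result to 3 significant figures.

k = ln 2 / 26.5 = 0.02616 h⁻¹
Fraction remaining after one interval: e^(−kτ) = e^(−0.02616 × 50.0) = 0.2704
R = 1 / (1 − 0.2704) = 1.371
Css,max = 30.4 × 1.371 = 41.67 ng/mL
Css,min = Css,max × e^(−kτ) = 41.67 × 0.2704 ≈ 11.3 ng/mL

11.3 ng/mL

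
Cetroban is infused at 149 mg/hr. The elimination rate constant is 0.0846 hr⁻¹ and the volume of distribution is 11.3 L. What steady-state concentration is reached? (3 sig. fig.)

CL = k · V = 0.0846 × 11.3 = 0.9560 L/hr
Css = rate / CL = 149 / 0.9560 ≈ 156 mg/L

156 mg/L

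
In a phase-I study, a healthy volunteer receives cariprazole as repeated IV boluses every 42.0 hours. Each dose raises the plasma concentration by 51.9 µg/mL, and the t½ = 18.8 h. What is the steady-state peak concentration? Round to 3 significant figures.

k = ln 2 / 18.8 = 0.03687 h⁻¹
Fraction remaining after one interval: e^(−kτ) = e^(−0.03687 × 42.0) = 0.2126
R = 1 / (1 − 0.2126) = 1.270
Css,max = 51.9 × 1.270 ≈ 65.9 µg/mL

65.9 µg/mL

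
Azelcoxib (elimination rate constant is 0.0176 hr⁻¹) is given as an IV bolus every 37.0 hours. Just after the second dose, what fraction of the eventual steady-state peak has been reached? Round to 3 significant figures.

f_n = 1 − e^(−nkτ) = 1 − e^(−2 × 0.01760 × 37.0) = 1 − e^(−1.302) = 1 − 0.2719 ≈ 0.728

0.728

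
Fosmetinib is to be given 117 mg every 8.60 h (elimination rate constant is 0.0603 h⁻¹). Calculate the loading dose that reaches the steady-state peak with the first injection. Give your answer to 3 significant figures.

Accumulation ratio R = 1 / (1 − e^(−kτ)) = 1 / (1 − e^(−0.06030×8.60)) = 1 / (1 − 0.5954) = 2.471
Loading dose = maintenance dose × R = 117 × 2.471 ≈ 289 mg

289 mg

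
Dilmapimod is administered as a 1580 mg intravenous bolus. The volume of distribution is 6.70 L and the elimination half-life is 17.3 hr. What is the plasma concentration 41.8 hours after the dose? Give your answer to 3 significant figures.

44.2 mg/L

C₀ = dose / V = 1580 / 6.70 = 235.8 mg/L
k = ln 2 / 17.3 = 0.04007 hr⁻¹
C(t) = C₀ e^(−kt) = 235.8 × e^(−0.04007 × 41.8) = 235.8 × e^(−1.675) = 235.8 × 0.1874 ≈ 44.2 mg/L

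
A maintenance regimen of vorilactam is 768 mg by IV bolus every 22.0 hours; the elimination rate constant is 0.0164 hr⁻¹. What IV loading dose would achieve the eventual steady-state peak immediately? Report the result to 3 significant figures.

2540 mg

Accumulation ratio R = 1 / (1 − e^(−kτ)) = 1 / (1 − e^(−0.01640×22.0)) = 1 / (1 − 0.6971) = 3.302
Loading dose = maintenance dose × R = 768 × 3.302 ≈ 2540 mg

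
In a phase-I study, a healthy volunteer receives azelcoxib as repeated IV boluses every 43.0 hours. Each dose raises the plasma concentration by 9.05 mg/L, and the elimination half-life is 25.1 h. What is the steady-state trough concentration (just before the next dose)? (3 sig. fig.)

3.97 mg/L

k = ln 2 / 25.1 = 0.02762 h⁻¹
Fraction remaining after one interval: e^(−kτ) = e^(−0.02762 × 43.0) = 0.3050
R = 1 / (1 − 0.3050) = 1.439
Css,max = 9.05 × 1.439 = 13.02 mg/L
Css,min = Css,max × e^(−kτ) = 13.02 × 0.3050 ≈ 3.97 mg/L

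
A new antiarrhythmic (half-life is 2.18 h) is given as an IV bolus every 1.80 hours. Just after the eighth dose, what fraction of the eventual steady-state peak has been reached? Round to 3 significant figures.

0.990

k = ln 2 / 2.18 = 0.3180 h⁻¹
f_n = 1 − e^(−nkτ) = 1 − e^(−8 × 0.3180 × 1.80) = 1 − e^(−4.579) = 1 − 0.01027 ≈ 0.990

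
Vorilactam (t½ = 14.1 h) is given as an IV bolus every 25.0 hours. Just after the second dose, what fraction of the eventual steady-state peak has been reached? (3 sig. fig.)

k = ln 2 / 14.1 = 0.04916 h⁻¹
f_n = 1 − e^(−nkτ) = 1 − e^(−2 × 0.04916 × 25.0) = 1 − e^(−2.458) = 1 − 0.08561 ≈ 0.914

0.914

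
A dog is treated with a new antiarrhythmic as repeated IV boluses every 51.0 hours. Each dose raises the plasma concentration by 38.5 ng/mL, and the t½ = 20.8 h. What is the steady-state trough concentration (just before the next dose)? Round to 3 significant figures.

k = ln 2 / 20.8 = 0.03332 h⁻¹
Fraction remaining after one interval: e^(−kτ) = e^(−0.03332 × 51.0) = 0.1828
R = 1 / (1 − 0.1828) = 1.224
Css,max = 38.5 × 1.224 = 47.11 ng/mL
Css,min = Css,max × e^(−kτ) = 47.11 × 0.1828 ≈ 8.61 ng/mL

8.61 ng/mL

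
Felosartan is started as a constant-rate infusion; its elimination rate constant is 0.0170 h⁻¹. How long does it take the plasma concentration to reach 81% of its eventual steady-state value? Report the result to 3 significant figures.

97.7 hours

f = 1 − e^(−kt)  ⇒  t = −ln(1 − f) / k
t = −ln(1 − 0.81) / 0.01700 = 1.661 / 0.01700 ≈ 97.7 hours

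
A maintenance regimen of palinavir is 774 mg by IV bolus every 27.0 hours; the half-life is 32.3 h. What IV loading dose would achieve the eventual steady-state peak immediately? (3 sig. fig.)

k = ln 2 / 32.3 = 0.02146 h⁻¹
Accumulation ratio R = 1 / (1 − e^(−kτ)) = 1 / (1 − e^(−0.02146×27.0)) = 1 / (1 − 0.5602) = 2.274
Loading dose = maintenance dose × R = 774 × 2.274 ≈ 1760 mg

1760 mg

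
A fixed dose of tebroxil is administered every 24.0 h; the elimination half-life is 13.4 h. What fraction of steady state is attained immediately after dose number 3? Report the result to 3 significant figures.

0.976

k = ln 2 / 13.4 = 0.05173 h⁻¹
f_n = 1 − e^(−nkτ) = 1 − e^(−3 × 0.05173 × 24.0) = 1 − e^(−3.724) = 1 − 0.02413 ≈ 0.976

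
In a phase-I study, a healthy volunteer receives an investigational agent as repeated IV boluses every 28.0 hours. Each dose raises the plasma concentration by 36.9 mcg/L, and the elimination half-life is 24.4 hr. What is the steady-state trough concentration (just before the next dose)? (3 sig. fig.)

30.4 mcg/L

k = ln 2 / 24.4 = 0.02841 hr⁻¹
Fraction remaining after one interval: e^(−kτ) = e^(−0.02841 × 28.0) = 0.4514
R = 1 / (1 − 0.4514) = 1.823
Css,max = 36.9 × 1.823 = 67.26 mcg/L
Css,min = Css,max × e^(−kτ) = 67.26 × 0.4514 ≈ 30.4 mcg/L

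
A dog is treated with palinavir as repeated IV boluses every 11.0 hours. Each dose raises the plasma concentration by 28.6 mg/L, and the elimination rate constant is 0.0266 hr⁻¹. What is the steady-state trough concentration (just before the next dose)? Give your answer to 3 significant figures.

Fraction remaining after one interval: e^(−kτ) = e^(−0.02660 × 11.0) = 0.7463
R = 1 / (1 − 0.7463) = 3.942
Css,max = 28.6 × 3.942 = 112.7 mg/L
Css,min = Css,max × e^(−kτ) = 112.7 × 0.7463 ≈ 84.1 mg/L

84.1 mg/L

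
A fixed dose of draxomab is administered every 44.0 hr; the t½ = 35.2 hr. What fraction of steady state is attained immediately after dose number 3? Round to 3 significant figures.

k = ln 2 / 35.2 = 0.01969 hr⁻¹
f_n = 1 − e^(−nkτ) = 1 − e^(−3 × 0.01969 × 44.0) = 1 − e^(−2.599) = 1 − 0.07433 ≈ 0.926

0.926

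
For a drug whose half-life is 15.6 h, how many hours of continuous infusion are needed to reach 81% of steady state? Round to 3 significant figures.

k = ln 2 / 15.6 = 0.04443 h⁻¹
f = 1 − e^(−kt)  ⇒  t = −ln(1 − f) / k
t = −ln(1 − 0.81) / 0.04443 = 1.661 / 0.04443 ≈ 37.4 hours

37.4 hours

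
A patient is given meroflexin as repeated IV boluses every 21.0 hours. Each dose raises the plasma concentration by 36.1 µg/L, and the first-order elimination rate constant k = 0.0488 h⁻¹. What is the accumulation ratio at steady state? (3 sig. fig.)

Fraction remaining after one interval: e^(−kτ) = e^(−0.04880 × 21.0) = 0.3589
R = 1 / (1 − 0.3589) = 1 / 0.6411 ≈ 1.56

1.56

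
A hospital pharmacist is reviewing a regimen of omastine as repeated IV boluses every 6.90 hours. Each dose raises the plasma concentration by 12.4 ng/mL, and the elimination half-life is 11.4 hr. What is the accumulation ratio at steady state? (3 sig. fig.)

k = ln 2 / 11.4 = 0.06080 hr⁻¹
Fraction remaining after one interval: e^(−kτ) = e^(−0.06080 × 6.90) = 0.6574
R = 1 / (1 − 0.6574) = 1 / 0.3426 ≈ 2.92

2.92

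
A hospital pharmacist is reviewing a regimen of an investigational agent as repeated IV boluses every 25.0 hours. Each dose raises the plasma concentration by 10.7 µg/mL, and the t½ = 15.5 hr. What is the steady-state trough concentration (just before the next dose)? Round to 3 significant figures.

k = ln 2 / 15.5 = 0.04472 hr⁻¹
Fraction remaining after one interval: e^(−kτ) = e^(−0.04472 × 25.0) = 0.3269
R = 1 / (1 − 0.3269) = 1.486
Css,max = 10.7 × 1.486 = 15.90 µg/mL
Css,min = Css,max × e^(−kτ) = 15.90 × 0.3269 ≈ 5.20 µg/mL

5.20 µg/mL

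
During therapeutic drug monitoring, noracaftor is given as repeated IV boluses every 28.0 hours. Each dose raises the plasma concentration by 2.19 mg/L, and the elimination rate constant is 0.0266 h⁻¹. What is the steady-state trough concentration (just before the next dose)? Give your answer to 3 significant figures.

Fraction remaining after one interval: e^(−kτ) = e^(−0.02660 × 28.0) = 0.4748
R = 1 / (1 − 0.4748) = 1.904
Css,max = 2.19 × 1.904 = 4.170 mg/L
Css,min = Css,max × e^(−kτ) = 4.170 × 0.4748 ≈ 1.98 mg/L

1.98 mg/L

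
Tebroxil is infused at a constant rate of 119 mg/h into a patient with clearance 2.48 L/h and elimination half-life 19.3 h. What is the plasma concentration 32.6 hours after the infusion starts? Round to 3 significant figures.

Css = rate / CL = 119 / 2.48 = 47.98 mg/L
k = ln 2 / 19.3 = 0.03591 h⁻¹
C(t) = Css (1 − e^(−kt)) = 47.98 × (1 − e^(−1.171)) = 47.98 × 0.6899 ≈ 33.1 mg/L

33.1 mg/L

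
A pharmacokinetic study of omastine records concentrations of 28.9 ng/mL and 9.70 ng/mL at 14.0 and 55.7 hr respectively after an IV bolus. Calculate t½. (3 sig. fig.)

k = ln(C₁/C₂) / (t₂ − t₁) = ln(28.9/9.70) / (55.7 − 14.0)
  = 1.092 / 41.70 = 0.02618 hr⁻¹
t½ = ln 2 / k = ln 2 / 0.02618 ≈ 26.5 hours

26.5 hours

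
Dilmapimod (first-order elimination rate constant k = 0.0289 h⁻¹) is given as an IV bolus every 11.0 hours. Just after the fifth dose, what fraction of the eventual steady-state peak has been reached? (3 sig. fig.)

0.796

f_n = 1 − e^(−nkτ) = 1 − e^(−5 × 0.02890 × 11.0) = 1 − e^(−1.589) = 1 − 0.2040 ≈ 0.796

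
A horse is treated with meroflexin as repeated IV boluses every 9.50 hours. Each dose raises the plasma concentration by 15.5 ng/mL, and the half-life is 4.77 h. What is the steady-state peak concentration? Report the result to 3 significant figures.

k = ln 2 / 4.77 = 0.1453 h⁻¹
Fraction remaining after one interval: e^(−kτ) = e^(−0.1453 × 9.50) = 0.2515
R = 1 / (1 − 0.2515) = 1.336
Css,max = 15.5 × 1.336 ≈ 20.7 ng/mL

20.7 ng/mL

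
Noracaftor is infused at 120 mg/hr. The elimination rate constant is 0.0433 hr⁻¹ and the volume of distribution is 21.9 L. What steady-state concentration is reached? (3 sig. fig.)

CL = k · V = 0.0433 × 21.9 = 0.9483 L/hr
Css = rate / CL = 120 / 0.9483 ≈ 127 µg/mL

127 µg/mL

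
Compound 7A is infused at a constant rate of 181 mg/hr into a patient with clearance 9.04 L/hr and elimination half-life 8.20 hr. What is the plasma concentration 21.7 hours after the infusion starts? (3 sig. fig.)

16.8 mg/L

Css = rate / CL = 181 / 9.04 = 20.02 mg/L
k = ln 2 / 8.20 = 0.08453 hr⁻¹
C(t) = Css (1 − e^(−kt)) = 20.02 × (1 − e^(−1.834)) = 20.02 × 0.8403 ≈ 16.8 mg/L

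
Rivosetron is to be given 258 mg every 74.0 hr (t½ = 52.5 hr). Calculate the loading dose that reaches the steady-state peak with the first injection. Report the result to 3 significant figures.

414 mg

k = ln 2 / 52.5 = 0.01320 hr⁻¹
Accumulation ratio R = 1 / (1 − e^(−kτ)) = 1 / (1 − e^(−0.01320×74.0)) = 1 / (1 − 0.3764) = 1.604
Loading dose = maintenance dose × R = 258 × 1.604 ≈ 414 mg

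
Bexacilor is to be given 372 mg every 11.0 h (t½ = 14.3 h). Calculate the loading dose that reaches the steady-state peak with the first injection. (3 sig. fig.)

k = ln 2 / 14.3 = 0.04847 h⁻¹
Accumulation ratio R = 1 / (1 − e^(−kτ)) = 1 / (1 − e^(−0.04847×11.0)) = 1 / (1 − 0.5867) = 2.420
Loading dose = maintenance dose × R = 372 × 2.420 ≈ 900 mg

900 mg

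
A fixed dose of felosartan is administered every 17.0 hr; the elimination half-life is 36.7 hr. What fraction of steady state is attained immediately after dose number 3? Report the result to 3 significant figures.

k = ln 2 / 36.7 = 0.01889 hr⁻¹
f_n = 1 − e^(−nkτ) = 1 − e^(−3 × 0.01889 × 17.0) = 1 − e^(−0.9632) = 1 − 0.3817 ≈ 0.618

0.618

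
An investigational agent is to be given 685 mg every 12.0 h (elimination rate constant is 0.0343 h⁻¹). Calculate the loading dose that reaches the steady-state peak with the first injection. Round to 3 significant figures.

Accumulation ratio R = 1 / (1 − e^(−kτ)) = 1 / (1 − e^(−0.03430×12.0)) = 1 / (1 − 0.6626) = 2.964
Loading dose = maintenance dose × R = 685 × 2.964 ≈ 2030 mg

2030 mg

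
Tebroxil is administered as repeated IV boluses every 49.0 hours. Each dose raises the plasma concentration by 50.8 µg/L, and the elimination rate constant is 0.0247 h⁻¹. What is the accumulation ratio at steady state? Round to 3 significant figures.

1.42

Fraction remaining after one interval: e^(−kτ) = e^(−0.02470 × 49.0) = 0.2981
R = 1 / (1 − 0.2981) = 1 / 0.7019 ≈ 1.42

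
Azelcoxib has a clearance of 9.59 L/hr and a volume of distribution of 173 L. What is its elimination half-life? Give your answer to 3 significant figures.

k = CL / V = 9.59 / 173 = 0.05543 hr⁻¹
t½ = ln 2 / k = ln 2 / 0.05543 ≈ 12.5 hours

12.5 hours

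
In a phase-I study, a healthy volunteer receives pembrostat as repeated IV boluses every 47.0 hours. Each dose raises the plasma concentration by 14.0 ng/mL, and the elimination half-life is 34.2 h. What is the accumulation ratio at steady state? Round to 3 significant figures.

k = ln 2 / 34.2 = 0.02027 h⁻¹
Fraction remaining after one interval: e^(−kτ) = e^(−0.02027 × 47.0) = 0.3857
R = 1 / (1 − 0.3857) = 1 / 0.6143 ≈ 1.63

1.63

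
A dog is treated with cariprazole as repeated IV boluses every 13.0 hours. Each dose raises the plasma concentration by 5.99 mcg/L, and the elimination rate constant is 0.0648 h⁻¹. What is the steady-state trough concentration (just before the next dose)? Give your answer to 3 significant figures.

4.53 mcg/L

Fraction remaining after one interval: e^(−kτ) = e^(−0.06480 × 13.0) = 0.4307
R = 1 / (1 − 0.4307) = 1.756
Css,max = 5.99 × 1.756 = 10.52 mcg/L
Css,min = Css,max × e^(−kτ) = 10.52 × 0.4307 ≈ 4.53 mcg/L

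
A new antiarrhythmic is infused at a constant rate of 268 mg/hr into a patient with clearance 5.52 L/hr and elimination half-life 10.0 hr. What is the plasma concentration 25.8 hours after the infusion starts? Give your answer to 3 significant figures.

40.4 mg/L

Css = rate / CL = 268 / 5.52 = 48.55 mg/L
k = ln 2 / 10.0 = 0.06931 hr⁻¹
C(t) = Css (1 − e^(−kt)) = 48.55 × (1 − e^(−1.788)) = 48.55 × 0.8328 ≈ 40.4 mg/L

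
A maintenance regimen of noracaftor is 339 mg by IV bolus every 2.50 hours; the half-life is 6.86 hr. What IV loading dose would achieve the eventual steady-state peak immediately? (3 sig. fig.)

k = ln 2 / 6.86 = 0.1010 hr⁻¹
Accumulation ratio R = 1 / (1 − e^(−kτ)) = 1 / (1 − e^(−0.1010×2.50)) = 1 / (1 − 0.7768) = 4.480
Loading dose = maintenance dose × R = 339 × 4.480 ≈ 1520 mg

1520 mg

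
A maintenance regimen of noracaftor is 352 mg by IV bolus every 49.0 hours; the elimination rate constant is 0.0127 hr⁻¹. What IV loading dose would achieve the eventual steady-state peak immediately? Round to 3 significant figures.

Accumulation ratio R = 1 / (1 − e^(−kτ)) = 1 / (1 − e^(−0.01270×49.0)) = 1 / (1 − 0.5367) = 2.158
Loading dose = maintenance dose × R = 352 × 2.158 ≈ 760 mg

760 mg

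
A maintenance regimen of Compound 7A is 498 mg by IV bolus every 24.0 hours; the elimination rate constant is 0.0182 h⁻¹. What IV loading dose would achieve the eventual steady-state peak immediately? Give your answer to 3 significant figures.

1410 mg

Accumulation ratio R = 1 / (1 − e^(−kτ)) = 1 / (1 − e^(−0.01820×24.0)) = 1 / (1 − 0.6461) = 2.826
Loading dose = maintenance dose × R = 498 × 2.826 ≈ 1410 mg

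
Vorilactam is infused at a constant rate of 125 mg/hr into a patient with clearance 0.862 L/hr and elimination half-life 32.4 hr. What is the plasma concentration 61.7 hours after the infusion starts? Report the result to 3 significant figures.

106 µg/mL

Css = rate / CL = 125 / 0.862 = 145.0 µg/mL
k = ln 2 / 32.4 = 0.02139 hr⁻¹
C(t) = Css (1 − e^(−kt)) = 145.0 × (1 − e^(−1.320)) = 145.0 × 0.7329 ≈ 106 µg/mL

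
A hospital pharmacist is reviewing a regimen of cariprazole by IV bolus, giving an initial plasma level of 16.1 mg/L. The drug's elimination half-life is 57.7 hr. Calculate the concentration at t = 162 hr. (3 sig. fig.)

k = ln 2 / 57.7 = 0.01201 hr⁻¹
C(t) = C₀ e^(−kt) = 16.1 × e^(−0.01201 × 162) = 16.1 × e^(−1.946) = 16.1 × 0.1428 ≈ 2.30 mg/L

2.30 mg/L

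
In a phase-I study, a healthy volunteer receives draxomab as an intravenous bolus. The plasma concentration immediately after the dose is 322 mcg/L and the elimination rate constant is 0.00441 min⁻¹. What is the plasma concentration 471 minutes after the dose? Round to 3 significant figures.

C(t) = C₀ e^(−kt) = 322 × e^(−0.004410 × 471) = 322 × e^(−2.077) = 322 × 0.1253 ≈ 40.3 mcg/L

40.3 mcg/L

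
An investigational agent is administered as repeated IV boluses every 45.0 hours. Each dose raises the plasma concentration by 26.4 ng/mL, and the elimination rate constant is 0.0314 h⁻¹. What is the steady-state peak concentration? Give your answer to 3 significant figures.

Fraction remaining after one interval: e^(−kτ) = e^(−0.03140 × 45.0) = 0.2434
R = 1 / (1 − 0.2434) = 1.322
Css,max = 26.4 × 1.322 ≈ 34.9 ng/mL

34.9 ng/mL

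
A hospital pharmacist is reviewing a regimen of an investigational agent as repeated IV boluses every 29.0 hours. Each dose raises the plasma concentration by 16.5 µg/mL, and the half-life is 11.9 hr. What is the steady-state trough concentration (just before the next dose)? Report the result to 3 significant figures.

3.74 µg/mL

k = ln 2 / 11.9 = 0.05825 hr⁻¹
Fraction remaining after one interval: e^(−kτ) = e^(−0.05825 × 29.0) = 0.1847
R = 1 / (1 − 0.1847) = 1.226
Css,max = 16.5 × 1.226 = 20.24 µg/mL
Css,min = Css,max × e^(−kτ) = 20.24 × 0.1847 ≈ 3.74 µg/mL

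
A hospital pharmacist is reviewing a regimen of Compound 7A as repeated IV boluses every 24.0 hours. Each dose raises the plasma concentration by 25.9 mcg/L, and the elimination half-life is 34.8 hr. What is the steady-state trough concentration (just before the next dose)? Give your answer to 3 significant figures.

k = ln 2 / 34.8 = 0.01992 hr⁻¹
Fraction remaining after one interval: e^(−kτ) = e^(−0.01992 × 24.0) = 0.6200
R = 1 / (1 − 0.6200) = 2.632
Css,max = 25.9 × 2.632 = 68.16 mcg/L
Css,min = Css,max × e^(−kτ) = 68.16 × 0.6200 ≈ 42.3 mcg/L

42.3 mcg/L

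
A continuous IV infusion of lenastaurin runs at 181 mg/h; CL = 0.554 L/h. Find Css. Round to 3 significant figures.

Css = infusion rate / CL = 181 / 0.554 ≈ 327 mg/L

327 mg/L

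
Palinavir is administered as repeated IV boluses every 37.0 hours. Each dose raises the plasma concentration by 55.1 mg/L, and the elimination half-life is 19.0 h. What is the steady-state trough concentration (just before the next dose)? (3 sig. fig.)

k = ln 2 / 19.0 = 0.03648 h⁻¹
Fraction remaining after one interval: e^(−kτ) = e^(−0.03648 × 37.0) = 0.2593
R = 1 / (1 − 0.2593) = 1.350
Css,max = 55.1 × 1.350 = 74.39 mg/L
Css,min = Css,max × e^(−kτ) = 74.39 × 0.2593 ≈ 19.3 mg/L

19.3 mg/L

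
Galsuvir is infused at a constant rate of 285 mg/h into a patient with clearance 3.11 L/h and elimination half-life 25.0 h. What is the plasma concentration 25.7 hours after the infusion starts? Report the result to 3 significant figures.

Css = rate / CL = 285 / 3.11 = 91.64 µg/mL
k = ln 2 / 25.0 = 0.02773 h⁻¹
C(t) = Css (1 − e^(−kt)) = 91.64 × (1 − e^(−0.7126)) = 91.64 × 0.5096 ≈ 46.7 µg/mL

46.7 µg/mL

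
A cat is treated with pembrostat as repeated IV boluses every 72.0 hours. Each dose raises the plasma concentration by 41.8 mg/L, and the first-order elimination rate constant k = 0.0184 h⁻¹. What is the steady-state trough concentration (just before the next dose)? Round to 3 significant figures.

Fraction remaining after one interval: e^(−kτ) = e^(−0.01840 × 72.0) = 0.2659
R = 1 / (1 − 0.2659) = 1.362
Css,max = 41.8 × 1.362 = 56.94 mg/L
Css,min = Css,max × e^(−kτ) = 56.94 × 0.2659 ≈ 15.1 mg/L

15.1 mg/L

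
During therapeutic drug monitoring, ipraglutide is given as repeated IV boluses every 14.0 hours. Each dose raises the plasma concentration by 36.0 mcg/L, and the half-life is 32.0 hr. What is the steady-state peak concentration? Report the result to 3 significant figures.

k = ln 2 / 32.0 = 0.02166 hr⁻¹
Fraction remaining after one interval: e^(−kτ) = e^(−0.02166 × 14.0) = 0.7384
R = 1 / (1 − 0.7384) = 3.823
Css,max = 36.0 × 3.823 ≈ 138 mcg/L

138 mcg/L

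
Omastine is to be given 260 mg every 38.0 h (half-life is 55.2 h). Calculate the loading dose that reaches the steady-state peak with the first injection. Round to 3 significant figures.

685 mg

k = ln 2 / 55.2 = 0.01256 h⁻¹
Accumulation ratio R = 1 / (1 − e^(−kτ)) = 1 / (1 − e^(−0.01256×38.0)) = 1 / (1 − 0.6205) = 2.635
Loading dose = maintenance dose × R = 260 × 2.635 ≈ 685 mg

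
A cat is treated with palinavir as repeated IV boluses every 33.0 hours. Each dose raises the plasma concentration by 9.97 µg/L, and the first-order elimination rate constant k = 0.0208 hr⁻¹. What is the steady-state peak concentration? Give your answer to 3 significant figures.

Fraction remaining after one interval: e^(−kτ) = e^(−0.02080 × 33.0) = 0.5034
R = 1 / (1 − 0.5034) = 2.014
Css,max = 9.97 × 2.014 ≈ 20.1 µg/L

20.1 µg/L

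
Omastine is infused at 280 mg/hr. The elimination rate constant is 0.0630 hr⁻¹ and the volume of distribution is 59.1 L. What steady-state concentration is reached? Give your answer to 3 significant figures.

CL = k · V = 0.0630 × 59.1 = 3.723 L/hr
Css = rate / CL = 280 / 3.723 ≈ 75.2 µg/mL

75.2 µg/mL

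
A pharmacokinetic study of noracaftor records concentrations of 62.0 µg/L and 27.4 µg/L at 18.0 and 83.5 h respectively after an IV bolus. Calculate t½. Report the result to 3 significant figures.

55.6 hours

k = ln(C₁/C₂) / (t₂ − t₁) = ln(62.0/27.4) / (83.5 − 18.0)
  = 0.8166 / 65.50 = 0.01247 h⁻¹
t½ = ln 2 / k = ln 2 / 0.01247 ≈ 55.6 hours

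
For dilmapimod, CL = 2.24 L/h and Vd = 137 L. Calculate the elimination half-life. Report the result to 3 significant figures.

42.4 hours

k = CL / V = 2.24 / 137 = 0.01635 h⁻¹
t½ = ln 2 / k = ln 2 / 0.01635 ≈ 42.4 hours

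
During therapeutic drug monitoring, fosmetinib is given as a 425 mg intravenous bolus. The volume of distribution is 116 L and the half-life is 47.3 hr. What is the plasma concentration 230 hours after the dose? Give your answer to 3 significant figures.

C₀ = dose / V = 425 / 116 = 3.664 µg/mL
k = ln 2 / 47.3 = 0.01465 hr⁻¹
C(t) = C₀ e^(−kt) = 3.664 × e^(−0.01465 × 230) = 3.664 × e^(−3.370) = 3.664 × 0.03437 ≈ 0.126 µg/mL

0.126 µg/mL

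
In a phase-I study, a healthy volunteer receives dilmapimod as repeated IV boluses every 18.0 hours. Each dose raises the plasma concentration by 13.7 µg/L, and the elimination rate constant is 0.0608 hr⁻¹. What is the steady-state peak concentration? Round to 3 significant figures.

Fraction remaining after one interval: e^(−kτ) = e^(−0.06080 × 18.0) = 0.3347
R = 1 / (1 − 0.3347) = 1.503
Css,max = 13.7 × 1.503 ≈ 20.6 µg/L

20.6 µg/L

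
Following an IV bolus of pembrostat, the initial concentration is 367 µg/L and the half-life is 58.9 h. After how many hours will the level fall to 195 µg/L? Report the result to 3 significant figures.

k = ln 2 / 58.9 = 0.01177 h⁻¹
C(t) = C₀ e^(−kt)  ⇒  t = ln(C₀/C) / k
t = ln(367/195) / 0.01177 = 0.6324 / 0.01177 ≈ 53.7 hours

53.7 hours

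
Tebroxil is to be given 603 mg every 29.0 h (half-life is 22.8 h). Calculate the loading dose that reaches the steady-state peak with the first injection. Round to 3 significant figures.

1030 mg

k = ln 2 / 22.8 = 0.03040 h⁻¹
Accumulation ratio R = 1 / (1 − e^(−kτ)) = 1 / (1 − e^(−0.03040×29.0)) = 1 / (1 − 0.4141) = 1.707
Loading dose = maintenance dose × R = 603 × 1.707 ≈ 1030 mg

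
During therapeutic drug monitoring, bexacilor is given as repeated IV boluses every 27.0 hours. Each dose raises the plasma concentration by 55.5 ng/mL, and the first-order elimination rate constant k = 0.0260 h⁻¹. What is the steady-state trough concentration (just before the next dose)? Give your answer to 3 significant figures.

54.5 ng/mL

Fraction remaining after one interval: e^(−kτ) = e^(−0.02600 × 27.0) = 0.4956
R = 1 / (1 − 0.4956) = 1.983
Css,max = 55.5 × 1.983 = 110.0 ng/mL
Css,min = Css,max × e^(−kτ) = 110.0 × 0.4956 ≈ 54.5 ng/mL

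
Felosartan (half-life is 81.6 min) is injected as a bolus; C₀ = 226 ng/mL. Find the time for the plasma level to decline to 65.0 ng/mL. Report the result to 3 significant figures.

147 minutes

k = ln 2 / 81.6 = 0.008494 min⁻¹
C(t) = C₀ e^(−kt)  ⇒  t = ln(C₀/C) / k
t = ln(226/65.0) / 0.008494 = 1.246 / 0.008494 ≈ 147 minutes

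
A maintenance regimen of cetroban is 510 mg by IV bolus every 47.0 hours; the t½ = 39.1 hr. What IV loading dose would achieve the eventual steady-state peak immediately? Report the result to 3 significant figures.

902 mg

k = ln 2 / 39.1 = 0.01773 hr⁻¹
Accumulation ratio R = 1 / (1 − e^(−kτ)) = 1 / (1 − e^(−0.01773×47.0)) = 1 / (1 − 0.4347) = 1.769
Loading dose = maintenance dose × R = 510 × 1.769 ≈ 902 mg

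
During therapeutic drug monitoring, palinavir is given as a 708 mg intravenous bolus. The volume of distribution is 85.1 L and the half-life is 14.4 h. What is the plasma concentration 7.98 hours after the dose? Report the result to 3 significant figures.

5.67 mg/L

C₀ = dose / V = 708 / 85.1 = 8.320 mg/L
k = ln 2 / 14.4 = 0.04814 h⁻¹
C(t) = C₀ e^(−kt) = 8.320 × e^(−0.04814 × 7.98) = 8.320 × e^(−0.3841) = 8.320 × 0.6811 ≈ 5.67 mg/L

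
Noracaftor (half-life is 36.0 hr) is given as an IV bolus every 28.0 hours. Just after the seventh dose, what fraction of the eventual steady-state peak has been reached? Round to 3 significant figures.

0.977

k = ln 2 / 36.0 = 0.01925 hr⁻¹
f_n = 1 − e^(−nkτ) = 1 − e^(−7 × 0.01925 × 28.0) = 1 − e^(−3.774) = 1 − 0.02296 ≈ 0.977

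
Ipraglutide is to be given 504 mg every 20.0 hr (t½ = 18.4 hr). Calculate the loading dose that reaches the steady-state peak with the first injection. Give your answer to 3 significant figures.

k = ln 2 / 18.4 = 0.03767 hr⁻¹
Accumulation ratio R = 1 / (1 − e^(−kτ)) = 1 / (1 − e^(−0.03767×20.0)) = 1 / (1 − 0.4708) = 1.889
Loading dose = maintenance dose × R = 504 × 1.889 ≈ 952 mg

952 mg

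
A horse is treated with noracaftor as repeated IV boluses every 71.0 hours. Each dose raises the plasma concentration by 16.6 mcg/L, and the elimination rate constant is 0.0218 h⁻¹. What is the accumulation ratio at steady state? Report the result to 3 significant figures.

1.27

Fraction remaining after one interval: e^(−kτ) = e^(−0.02180 × 71.0) = 0.2127
R = 1 / (1 − 0.2127) = 1 / 0.7873 ≈ 1.27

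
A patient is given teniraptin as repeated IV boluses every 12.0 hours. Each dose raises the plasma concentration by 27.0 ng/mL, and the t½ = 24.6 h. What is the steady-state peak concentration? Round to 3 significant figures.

94.1 ng/mL

k = ln 2 / 24.6 = 0.02818 h⁻¹
Fraction remaining after one interval: e^(−kτ) = e^(−0.02818 × 12.0) = 0.7131
R = 1 / (1 − 0.7131) = 3.486
Css,max = 27.0 × 3.486 ≈ 94.1 ng/mL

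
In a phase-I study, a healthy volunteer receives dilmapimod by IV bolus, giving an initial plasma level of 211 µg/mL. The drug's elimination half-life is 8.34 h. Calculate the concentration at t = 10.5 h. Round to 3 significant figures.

k = ln 2 / 8.34 = 0.08311 h⁻¹
C(t) = C₀ e^(−kt) = 211 × e^(−0.08311 × 10.5) = 211 × e^(−0.8727) = 211 × 0.4178 ≈ 88.2 µg/mL

88.2 µg/mL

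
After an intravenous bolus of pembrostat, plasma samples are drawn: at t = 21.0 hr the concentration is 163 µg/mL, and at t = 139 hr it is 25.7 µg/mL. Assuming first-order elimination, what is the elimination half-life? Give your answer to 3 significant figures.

k = ln(C₁/C₂) / (t₂ − t₁) = ln(163/25.7) / (139 − 21.0)
  = 1.847 / 118.0 = 0.01565 hr⁻¹
t½ = ln 2 / k = ln 2 / 0.01565 ≈ 44.3 hours

44.3 hours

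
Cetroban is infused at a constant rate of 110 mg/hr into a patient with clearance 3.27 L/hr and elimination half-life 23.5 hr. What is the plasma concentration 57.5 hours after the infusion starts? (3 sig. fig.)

Css = rate / CL = 110 / 3.27 = 33.64 mg/L
k = ln 2 / 23.5 = 0.02950 hr⁻¹
C(t) = Css (1 − e^(−kt)) = 33.64 × (1 − e^(−1.696)) = 33.64 × 0.8166 ≈ 27.5 mg/L

27.5 mg/L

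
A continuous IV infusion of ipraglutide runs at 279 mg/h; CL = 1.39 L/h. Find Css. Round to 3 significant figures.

Css = infusion rate / CL = 279 / 1.39 ≈ 201 µg/mL

201 µg/mL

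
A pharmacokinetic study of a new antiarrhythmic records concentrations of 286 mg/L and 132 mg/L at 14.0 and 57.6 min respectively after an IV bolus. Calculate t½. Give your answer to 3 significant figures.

39.1 minutes

k = ln(C₁/C₂) / (t₂ − t₁) = ln(286/132) / (57.6 − 14.0)
  = 0.7732 / 43.60 = 0.01773 min⁻¹
t½ = ln 2 / k = ln 2 / 0.01773 ≈ 39.1 minutes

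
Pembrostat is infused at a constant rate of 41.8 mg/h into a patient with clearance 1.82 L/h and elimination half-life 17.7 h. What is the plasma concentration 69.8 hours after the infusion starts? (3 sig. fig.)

21.5 mg/L

Css = rate / CL = 41.8 / 1.82 = 22.97 mg/L
k = ln 2 / 17.7 = 0.03916 h⁻¹
C(t) = Css (1 − e^(−kt)) = 22.97 × (1 − e^(−2.733)) = 22.97 × 0.9350 ≈ 21.5 mg/L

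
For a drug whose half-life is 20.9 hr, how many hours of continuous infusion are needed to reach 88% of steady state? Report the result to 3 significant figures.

k = ln 2 / 20.9 = 0.03316 hr⁻¹
f = 1 − e^(−kt)  ⇒  t = −ln(1 − f) / k
t = −ln(1 − 0.88) / 0.03316 = 2.120 / 0.03316 ≈ 63.9 hours

63.9 hours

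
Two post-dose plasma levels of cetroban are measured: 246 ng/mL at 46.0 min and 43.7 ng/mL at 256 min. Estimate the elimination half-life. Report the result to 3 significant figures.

84.2 minutes

k = ln(C₁/C₂) / (t₂ − t₁) = ln(246/43.7) / (256 − 46.0)
  = 1.728 / 210.0 = 0.008228 min⁻¹
t½ = ln 2 / k = ln 2 / 0.008228 ≈ 84.2 minutes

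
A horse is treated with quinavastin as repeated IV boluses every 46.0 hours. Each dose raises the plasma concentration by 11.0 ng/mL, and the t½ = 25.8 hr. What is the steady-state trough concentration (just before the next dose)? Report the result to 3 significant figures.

k = ln 2 / 25.8 = 0.02687 hr⁻¹
Fraction remaining after one interval: e^(−kτ) = e^(−0.02687 × 46.0) = 0.2906
R = 1 / (1 − 0.2906) = 1.410
Css,max = 11.0 × 1.410 = 15.51 ng/mL
Css,min = Css,max × e^(−kτ) = 15.51 × 0.2906 ≈ 4.51 ng/mL

4.51 ng/mL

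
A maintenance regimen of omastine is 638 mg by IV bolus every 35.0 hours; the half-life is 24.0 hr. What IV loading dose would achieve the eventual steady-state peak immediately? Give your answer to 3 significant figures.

k = ln 2 / 24.0 = 0.02888 hr⁻¹
Accumulation ratio R = 1 / (1 − e^(−kτ)) = 1 / (1 − e^(−0.02888×35.0)) = 1 / (1 − 0.3639) = 1.572
Loading dose = maintenance dose × R = 638 × 1.572 ≈ 1000 mg

1000 mg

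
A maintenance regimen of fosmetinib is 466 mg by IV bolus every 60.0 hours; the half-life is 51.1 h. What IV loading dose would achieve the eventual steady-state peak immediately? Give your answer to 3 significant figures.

k = ln 2 / 51.1 = 0.01356 h⁻¹
Accumulation ratio R = 1 / (1 − e^(−kτ)) = 1 / (1 − e^(−0.01356×60.0)) = 1 / (1 − 0.4431) = 1.796
Loading dose = maintenance dose × R = 466 × 1.796 ≈ 837 mg

837 mg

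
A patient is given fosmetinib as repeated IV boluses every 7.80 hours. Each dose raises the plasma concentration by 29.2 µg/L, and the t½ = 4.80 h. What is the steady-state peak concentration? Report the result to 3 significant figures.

k = ln 2 / 4.80 = 0.1444 h⁻¹
Fraction remaining after one interval: e^(−kτ) = e^(−0.1444 × 7.80) = 0.3242
R = 1 / (1 − 0.3242) = 1.480
Css,max = 29.2 × 1.480 ≈ 43.2 µg/L

43.2 µg/L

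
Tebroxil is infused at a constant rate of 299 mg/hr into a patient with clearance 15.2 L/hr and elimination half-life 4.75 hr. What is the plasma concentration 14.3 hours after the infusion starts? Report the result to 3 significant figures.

Css = rate / CL = 299 / 15.2 = 19.67 mg/L
k = ln 2 / 4.75 = 0.1459 hr⁻¹
C(t) = Css (1 − e^(−kt)) = 19.67 × (1 − e^(−2.087)) = 19.67 × 0.8759 ≈ 17.2 mg/L

17.2 mg/L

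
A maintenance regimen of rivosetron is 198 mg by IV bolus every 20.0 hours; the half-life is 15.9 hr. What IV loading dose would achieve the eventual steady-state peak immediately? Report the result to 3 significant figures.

340 mg

k = ln 2 / 15.9 = 0.04359 hr⁻¹
Accumulation ratio R = 1 / (1 − e^(−kτ)) = 1 / (1 − e^(−0.04359×20.0)) = 1 / (1 − 0.4182) = 1.719
Loading dose = maintenance dose × R = 198 × 1.719 ≈ 340 mg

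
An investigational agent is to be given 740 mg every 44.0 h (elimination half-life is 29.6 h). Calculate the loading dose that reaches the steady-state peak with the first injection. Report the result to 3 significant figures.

1150 mg

k = ln 2 / 29.6 = 0.02342 h⁻¹
Accumulation ratio R = 1 / (1 − e^(−kτ)) = 1 / (1 − e^(−0.02342×44.0)) = 1 / (1 − 0.3569) = 1.555
Loading dose = maintenance dose × R = 740 × 1.555 ≈ 1150 mg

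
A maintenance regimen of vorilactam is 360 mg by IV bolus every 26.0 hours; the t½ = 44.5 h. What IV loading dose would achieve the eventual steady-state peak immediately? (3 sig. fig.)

k = ln 2 / 44.5 = 0.01558 h⁻¹
Accumulation ratio R = 1 / (1 − e^(−kτ)) = 1 / (1 − e^(−0.01558×26.0)) = 1 / (1 − 0.6670) = 3.003
Loading dose = maintenance dose × R = 360 × 3.003 ≈ 1080 mg

1080 mg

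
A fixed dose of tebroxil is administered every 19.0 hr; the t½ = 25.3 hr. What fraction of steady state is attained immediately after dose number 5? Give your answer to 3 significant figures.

0.926

k = ln 2 / 25.3 = 0.02740 hr⁻¹
f_n = 1 − e^(−nkτ) = 1 − e^(−5 × 0.02740 × 19.0) = 1 − e^(−2.603) = 1 − 0.07407 ≈ 0.926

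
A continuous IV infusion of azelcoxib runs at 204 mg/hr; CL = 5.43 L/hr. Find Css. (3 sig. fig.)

37.6 µg/mL

Css = infusion rate / CL = 204 / 5.43 ≈ 37.6 µg/mL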